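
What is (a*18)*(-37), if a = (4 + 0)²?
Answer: -10656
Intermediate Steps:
a = 16 (a = 4² = 16)
(a*18)*(-37) = (16*18)*(-37) = 288*(-37) = -10656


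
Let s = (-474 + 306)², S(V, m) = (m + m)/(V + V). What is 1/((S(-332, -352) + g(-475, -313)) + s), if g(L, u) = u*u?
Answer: 83/10474107 ≈ 7.9243e-6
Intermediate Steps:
S(V, m) = m/V (S(V, m) = (2*m)/((2*V)) = (2*m)*(1/(2*V)) = m/V)
g(L, u) = u²
s = 28224 (s = (-168)² = 28224)
1/((S(-332, -352) + g(-475, -313)) + s) = 1/((-352/(-332) + (-313)²) + 28224) = 1/((-352*(-1/332) + 97969) + 28224) = 1/((88/83 + 97969) + 28224) = 1/(8131515/83 + 28224) = 1/(10474107/83) = 83/10474107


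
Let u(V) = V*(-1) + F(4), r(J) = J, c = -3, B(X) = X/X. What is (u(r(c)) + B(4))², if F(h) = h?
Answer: 64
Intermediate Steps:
B(X) = 1
u(V) = 4 - V (u(V) = V*(-1) + 4 = -V + 4 = 4 - V)
(u(r(c)) + B(4))² = ((4 - 1*(-3)) + 1)² = ((4 + 3) + 1)² = (7 + 1)² = 8² = 64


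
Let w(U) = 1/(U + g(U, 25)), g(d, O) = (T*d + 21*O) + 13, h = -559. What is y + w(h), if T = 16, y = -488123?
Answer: -4376022696/8965 ≈ -4.8812e+5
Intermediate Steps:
g(d, O) = 13 + 16*d + 21*O (g(d, O) = (16*d + 21*O) + 13 = 13 + 16*d + 21*O)
w(U) = 1/(538 + 17*U) (w(U) = 1/(U + (13 + 16*U + 21*25)) = 1/(U + (13 + 16*U + 525)) = 1/(U + (538 + 16*U)) = 1/(538 + 17*U))
y + w(h) = -488123 + 1/(538 + 17*(-559)) = -488123 + 1/(538 - 9503) = -488123 + 1/(-8965) = -488123 - 1/8965 = -4376022696/8965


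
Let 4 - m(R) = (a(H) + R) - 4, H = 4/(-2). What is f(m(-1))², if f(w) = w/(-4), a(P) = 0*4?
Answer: 81/16 ≈ 5.0625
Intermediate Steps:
H = -2 (H = 4*(-½) = -2)
a(P) = 0
m(R) = 8 - R (m(R) = 4 - ((0 + R) - 4) = 4 - (R - 4) = 4 - (-4 + R) = 4 + (4 - R) = 8 - R)
f(w) = -w/4 (f(w) = w*(-¼) = -w/4)
f(m(-1))² = (-(8 - 1*(-1))/4)² = (-(8 + 1)/4)² = (-¼*9)² = (-9/4)² = 81/16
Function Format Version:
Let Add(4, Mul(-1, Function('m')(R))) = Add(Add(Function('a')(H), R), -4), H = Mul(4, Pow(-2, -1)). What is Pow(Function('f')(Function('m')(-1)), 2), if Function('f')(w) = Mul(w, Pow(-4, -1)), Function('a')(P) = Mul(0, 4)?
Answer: Rational(81, 16) ≈ 5.0625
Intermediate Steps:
H = -2 (H = Mul(4, Rational(-1, 2)) = -2)
Function('a')(P) = 0
Function('m')(R) = Add(8, Mul(-1, R)) (Function('m')(R) = Add(4, Mul(-1, Add(Add(0, R), -4))) = Add(4, Mul(-1, Add(R, -4))) = Add(4, Mul(-1, Add(-4, R))) = Add(4, Add(4, Mul(-1, R))) = Add(8, Mul(-1, R)))
Function('f')(w) = Mul(Rational(-1, 4), w) (Function('f')(w) = Mul(w, Rational(-1, 4)) = Mul(Rational(-1, 4), w))
Pow(Function('f')(Function('m')(-1)), 2) = Pow(Mul(Rational(-1, 4), Add(8, Mul(-1, -1))), 2) = Pow(Mul(Rational(-1, 4), Add(8, 1)), 2) = Pow(Mul(Rational(-1, 4), 9), 2) = Pow(Rational(-9, 4), 2) = Rational(81, 16)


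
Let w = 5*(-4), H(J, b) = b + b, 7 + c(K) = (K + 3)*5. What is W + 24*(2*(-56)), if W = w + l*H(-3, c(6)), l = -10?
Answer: -3468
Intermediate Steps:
c(K) = 8 + 5*K (c(K) = -7 + (K + 3)*5 = -7 + (3 + K)*5 = -7 + (15 + 5*K) = 8 + 5*K)
H(J, b) = 2*b
w = -20
W = -780 (W = -20 - 20*(8 + 5*6) = -20 - 20*(8 + 30) = -20 - 20*38 = -20 - 10*76 = -20 - 760 = -780)
W + 24*(2*(-56)) = -780 + 24*(2*(-56)) = -780 + 24*(-112) = -780 - 2688 = -3468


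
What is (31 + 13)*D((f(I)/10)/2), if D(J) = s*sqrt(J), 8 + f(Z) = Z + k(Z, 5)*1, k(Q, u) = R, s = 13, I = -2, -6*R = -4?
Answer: 572*I*sqrt(105)/15 ≈ 390.75*I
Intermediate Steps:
R = 2/3 (R = -1/6*(-4) = 2/3 ≈ 0.66667)
k(Q, u) = 2/3
f(Z) = -22/3 + Z (f(Z) = -8 + (Z + (2/3)*1) = -8 + (Z + 2/3) = -8 + (2/3 + Z) = -22/3 + Z)
D(J) = 13*sqrt(J)
(31 + 13)*D((f(I)/10)/2) = (31 + 13)*(13*sqrt(((-22/3 - 2)/10)/2)) = 44*(13*sqrt(-28/3*1/10*(1/2))) = 44*(13*sqrt(-14/15*1/2)) = 44*(13*sqrt(-7/15)) = 44*(13*(I*sqrt(105)/15)) = 44*(13*I*sqrt(105)/15) = 572*I*sqrt(105)/15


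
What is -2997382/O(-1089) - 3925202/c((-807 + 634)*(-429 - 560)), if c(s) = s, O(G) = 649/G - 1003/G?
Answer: -93081248438719/10094723 ≈ -9.2208e+6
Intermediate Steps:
O(G) = -354/G
-2997382/O(-1089) - 3925202/c((-807 + 634)*(-429 - 560)) = -2997382/((-354/(-1089))) - 3925202*1/((-807 + 634)*(-429 - 560)) = -2997382/((-354*(-1/1089))) - 3925202/((-173*(-989))) = -2997382/118/363 - 3925202/171097 = -2997382*363/118 - 3925202*1/171097 = -544024833/59 - 3925202/171097 = -93081248438719/10094723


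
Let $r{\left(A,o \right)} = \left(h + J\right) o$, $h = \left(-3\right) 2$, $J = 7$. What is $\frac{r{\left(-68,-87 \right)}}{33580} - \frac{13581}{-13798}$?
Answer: $\frac{227424777}{231668420} \approx 0.98168$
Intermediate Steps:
$h = -6$
$r{\left(A,o \right)} = o$ ($r{\left(A,o \right)} = \left(-6 + 7\right) o = 1 o = o$)
$\frac{r{\left(-68,-87 \right)}}{33580} - \frac{13581}{-13798} = - \frac{87}{33580} - \frac{13581}{-13798} = \left(-87\right) \frac{1}{33580} - - \frac{13581}{13798} = - \frac{87}{33580} + \frac{13581}{13798} = \frac{227424777}{231668420}$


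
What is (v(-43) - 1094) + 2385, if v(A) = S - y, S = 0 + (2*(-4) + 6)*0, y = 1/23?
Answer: 29692/23 ≈ 1291.0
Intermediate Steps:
y = 1/23 ≈ 0.043478
S = 0 (S = 0 + (-8 + 6)*0 = 0 - 2*0 = 0 + 0 = 0)
v(A) = -1/23 (v(A) = 0 - 1*1/23 = 0 - 1/23 = -1/23)
(v(-43) - 1094) + 2385 = (-1/23 - 1094) + 2385 = -25163/23 + 2385 = 29692/23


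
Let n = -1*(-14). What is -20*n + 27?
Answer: -253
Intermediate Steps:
n = 14
-20*n + 27 = -20*14 + 27 = -280 + 27 = -253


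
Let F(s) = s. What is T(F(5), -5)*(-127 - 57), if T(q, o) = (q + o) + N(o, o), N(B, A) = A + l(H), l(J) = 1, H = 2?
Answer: 736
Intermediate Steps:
N(B, A) = 1 + A (N(B, A) = A + 1 = 1 + A)
T(q, o) = 1 + q + 2*o (T(q, o) = (q + o) + (1 + o) = (o + q) + (1 + o) = 1 + q + 2*o)
T(F(5), -5)*(-127 - 57) = (1 + 5 + 2*(-5))*(-127 - 57) = (1 + 5 - 10)*(-184) = -4*(-184) = 736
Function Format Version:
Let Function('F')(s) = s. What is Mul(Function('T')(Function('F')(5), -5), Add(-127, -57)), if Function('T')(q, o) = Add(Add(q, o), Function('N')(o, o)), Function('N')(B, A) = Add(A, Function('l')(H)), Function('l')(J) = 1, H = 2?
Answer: 736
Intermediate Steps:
Function('N')(B, A) = Add(1, A) (Function('N')(B, A) = Add(A, 1) = Add(1, A))
Function('T')(q, o) = Add(1, q, Mul(2, o)) (Function('T')(q, o) = Add(Add(q, o), Add(1, o)) = Add(Add(o, q), Add(1, o)) = Add(1, q, Mul(2, o)))
Mul(Function('T')(Function('F')(5), -5), Add(-127, -57)) = Mul(Add(1, 5, Mul(2, -5)), Add(-127, -57)) = Mul(Add(1, 5, -10), -184) = Mul(-4, -184) = 736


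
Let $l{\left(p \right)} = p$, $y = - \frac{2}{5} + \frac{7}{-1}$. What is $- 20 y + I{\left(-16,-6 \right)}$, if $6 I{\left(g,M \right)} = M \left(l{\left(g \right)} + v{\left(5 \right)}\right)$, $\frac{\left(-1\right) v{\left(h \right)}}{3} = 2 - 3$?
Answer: $161$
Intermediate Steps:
$v{\left(h \right)} = 3$ ($v{\left(h \right)} = - 3 \left(2 - 3\right) = \left(-3\right) \left(-1\right) = 3$)
$y = - \frac{37}{5}$ ($y = \left(-2\right) \frac{1}{5} + 7 \left(-1\right) = - \frac{2}{5} - 7 = - \frac{37}{5} \approx -7.4$)
$I{\left(g,M \right)} = \frac{M \left(3 + g\right)}{6}$ ($I{\left(g,M \right)} = \frac{M \left(g + 3\right)}{6} = \frac{M \left(3 + g\right)}{6}$)
$- 20 y + I{\left(-16,-6 \right)} = \left(-20\right) \left(- \frac{37}{5}\right) + \frac{1}{6} \left(-6\right) \left(3 - 16\right) = 148 + \frac{1}{6} \left(-6\right) \left(-13\right) = 148 + 13 = 161$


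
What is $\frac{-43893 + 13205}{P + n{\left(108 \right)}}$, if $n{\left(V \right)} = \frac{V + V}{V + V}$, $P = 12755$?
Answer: $- \frac{7672}{3189} \approx -2.4058$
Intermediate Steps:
$n{\left(V \right)} = 1$ ($n{\left(V \right)} = \frac{2 V}{2 V} = 2 V \frac{1}{2 V} = 1$)
$\frac{-43893 + 13205}{P + n{\left(108 \right)}} = \frac{-43893 + 13205}{12755 + 1} = - \frac{30688}{12756} = \left(-30688\right) \frac{1}{12756} = - \frac{7672}{3189}$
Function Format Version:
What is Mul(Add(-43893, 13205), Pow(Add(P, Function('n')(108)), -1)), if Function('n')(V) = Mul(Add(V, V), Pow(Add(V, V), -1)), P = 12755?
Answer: Rational(-7672, 3189) ≈ -2.4058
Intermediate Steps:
Function('n')(V) = 1 (Function('n')(V) = Mul(Mul(2, V), Pow(Mul(2, V), -1)) = Mul(Mul(2, V), Mul(Rational(1, 2), Pow(V, -1))) = 1)
Mul(Add(-43893, 13205), Pow(Add(P, Function('n')(108)), -1)) = Mul(Add(-43893, 13205), Pow(Add(12755, 1), -1)) = Mul(-30688, Pow(12756, -1)) = Mul(-30688, Rational(1, 12756)) = Rational(-7672, 3189)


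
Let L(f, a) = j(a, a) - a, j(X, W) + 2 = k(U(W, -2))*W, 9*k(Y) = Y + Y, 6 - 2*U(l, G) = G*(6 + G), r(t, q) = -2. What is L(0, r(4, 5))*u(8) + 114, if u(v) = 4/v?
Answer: 1012/9 ≈ 112.44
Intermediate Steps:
U(l, G) = 3 - G*(6 + G)/2
k(Y) = 2*Y/9 (k(Y) = (Y + Y)/9 = (2*Y)/9 = 2*Y/9)
j(X, W) = -2 + 14*W/9 (j(X, W) = -2 + (2*(3 - 3*(-2) - 1/2*(-2)**2)/9)*W = -2 + (2*(3 + 6 - 1/2*4)/9)*W = -2 + (2*(3 + 6 - 2)/9)*W = -2 + ((2/9)*7)*W = -2 + 14*W/9)
L(f, a) = -2 + 5*a/9 (L(f, a) = (-2 + 14*a/9) - a = -2 + 5*a/9)
L(0, r(4, 5))*u(8) + 114 = (-2 + (5/9)*(-2))*(4/8) + 114 = (-2 - 10/9)*(4*(1/8)) + 114 = -28/9*1/2 + 114 = -14/9 + 114 = 1012/9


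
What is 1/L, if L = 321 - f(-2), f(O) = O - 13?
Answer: 1/336 ≈ 0.0029762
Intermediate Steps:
f(O) = -13 + O
L = 336 (L = 321 - (-13 - 2) = 321 - 1*(-15) = 321 + 15 = 336)
1/L = 1/336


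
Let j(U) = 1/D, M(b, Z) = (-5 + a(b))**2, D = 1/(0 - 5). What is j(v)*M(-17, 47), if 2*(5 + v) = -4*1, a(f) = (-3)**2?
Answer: -80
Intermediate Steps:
a(f) = 9
D = -1/5 (D = 1/(-5) = -1/5 ≈ -0.20000)
v = -7 (v = -5 + (-4*1)/2 = -5 + (1/2)*(-4) = -5 - 2 = -7)
M(b, Z) = 16 (M(b, Z) = (-5 + 9)**2 = 4**2 = 16)
j(U) = -5 (j(U) = 1/(-1/5) = -5)
j(v)*M(-17, 47) = -5*16 = -80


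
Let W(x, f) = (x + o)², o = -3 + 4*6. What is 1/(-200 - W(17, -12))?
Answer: -1/1644 ≈ -0.00060827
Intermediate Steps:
o = 21 (o = -3 + 24 = 21)
W(x, f) = (21 + x)² (W(x, f) = (x + 21)² = (21 + x)²)
1/(-200 - W(17, -12)) = 1/(-200 - (21 + 17)²) = 1/(-200 - 1*38²) = 1/(-200 - 1*1444) = 1/(-200 - 1444) = 1/(-1644) = -1/1644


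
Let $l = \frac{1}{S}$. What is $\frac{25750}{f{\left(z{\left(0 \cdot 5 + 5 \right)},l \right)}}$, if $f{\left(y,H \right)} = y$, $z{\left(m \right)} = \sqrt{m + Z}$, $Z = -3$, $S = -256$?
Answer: $12875 \sqrt{2} \approx 18208.0$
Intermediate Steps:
$l = - \frac{1}{256}$ ($l = \frac{1}{-256} = - \frac{1}{256} \approx -0.0039063$)
$z{\left(m \right)} = \sqrt{-3 + m}$ ($z{\left(m \right)} = \sqrt{m - 3} = \sqrt{-3 + m}$)
$\frac{25750}{f{\left(z{\left(0 \cdot 5 + 5 \right)},l \right)}} = \frac{25750}{\sqrt{-3 + \left(0 \cdot 5 + 5\right)}} = \frac{25750}{\sqrt{-3 + \left(0 + 5\right)}} = \frac{25750}{\sqrt{-3 + 5}} = \frac{25750}{\sqrt{2}} = 25750 \frac{\sqrt{2}}{2} = 12875 \sqrt{2}$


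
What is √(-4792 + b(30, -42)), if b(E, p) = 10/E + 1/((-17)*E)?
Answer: I*√1246313010/510 ≈ 69.222*I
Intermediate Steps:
b(E, p) = 169/(17*E) (b(E, p) = 10/E - 1/(17*E) = 169/(17*E))
√(-4792 + b(30, -42)) = √(-4792 + (169/17)/30) = √(-4792 + (169/17)*(1/30)) = √(-4792 + 169/510) = √(-2443751/510) = I*√1246313010/510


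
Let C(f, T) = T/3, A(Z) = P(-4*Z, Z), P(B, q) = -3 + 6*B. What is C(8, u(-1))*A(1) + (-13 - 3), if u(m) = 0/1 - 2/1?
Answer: 2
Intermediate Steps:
A(Z) = -3 - 24*Z (A(Z) = -3 + 6*(-4*Z) = -3 - 24*Z)
u(m) = -2 (u(m) = 0*1 - 2*1 = 0 - 2 = -2)
C(f, T) = T/3 (C(f, T) = T*(⅓) = T/3)
C(8, u(-1))*A(1) + (-13 - 3) = ((⅓)*(-2))*(-3 - 24*1) + (-13 - 3) = -2*(-3 - 24)/3 - 16 = -⅔*(-27) - 16 = 18 - 16 = 2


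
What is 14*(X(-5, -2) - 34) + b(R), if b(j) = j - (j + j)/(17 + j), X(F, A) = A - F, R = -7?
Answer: -2198/5 ≈ -439.60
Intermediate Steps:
b(j) = j - 2*j/(17 + j)
14*(X(-5, -2) - 34) + b(R) = 14*((-2 - 1*(-5)) - 34) - 7*(15 - 7)/(17 - 7) = 14*((-2 + 5) - 34) - 7*8/10 = 14*(3 - 34) - 7*1/10*8 = 14*(-31) - 28/5 = -434 - 28/5 = -2198/5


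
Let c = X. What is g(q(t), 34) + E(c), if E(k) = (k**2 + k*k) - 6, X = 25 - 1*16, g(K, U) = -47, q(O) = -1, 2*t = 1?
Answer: 109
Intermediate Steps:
t = 1/2 (t = (1/2)*1 = 1/2 ≈ 0.50000)
X = 9 (X = 25 - 16 = 9)
c = 9
E(k) = -6 + 2*k**2 (E(k) = (k**2 + k**2) - 6 = 2*k**2 - 6 = -6 + 2*k**2)
g(q(t), 34) + E(c) = -47 + (-6 + 2*9**2) = -47 + (-6 + 2*81) = -47 + (-6 + 162) = -47 + 156 = 109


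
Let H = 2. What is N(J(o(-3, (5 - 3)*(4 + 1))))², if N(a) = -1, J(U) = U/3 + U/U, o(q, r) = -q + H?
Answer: 1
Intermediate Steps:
o(q, r) = 2 - q (o(q, r) = -q + 2 = 2 - q)
J(U) = 1 + U/3 (J(U) = U*(⅓) + 1 = U/3 + 1 = 1 + U/3)
N(J(o(-3, (5 - 3)*(4 + 1))))² = (-1)² = 1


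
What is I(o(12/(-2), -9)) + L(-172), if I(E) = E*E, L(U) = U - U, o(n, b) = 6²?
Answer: 1296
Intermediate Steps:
o(n, b) = 36
L(U) = 0
I(E) = E²
I(o(12/(-2), -9)) + L(-172) = 36² + 0 = 1296 + 0 = 1296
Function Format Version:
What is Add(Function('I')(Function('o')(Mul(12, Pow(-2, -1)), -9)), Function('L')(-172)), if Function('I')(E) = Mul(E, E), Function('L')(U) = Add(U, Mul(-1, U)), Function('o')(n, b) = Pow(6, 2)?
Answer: 1296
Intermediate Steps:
Function('o')(n, b) = 36
Function('L')(U) = 0
Function('I')(E) = Pow(E, 2)
Add(Function('I')(Function('o')(Mul(12, Pow(-2, -1)), -9)), Function('L')(-172)) = Add(Pow(36, 2), 0) = Add(1296, 0) = 1296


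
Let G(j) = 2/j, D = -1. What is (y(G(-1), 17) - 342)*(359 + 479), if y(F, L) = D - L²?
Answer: -529616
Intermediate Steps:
y(F, L) = -1 - L²
(y(G(-1), 17) - 342)*(359 + 479) = ((-1 - 1*17²) - 342)*(359 + 479) = ((-1 - 1*289) - 342)*838 = ((-1 - 289) - 342)*838 = (-290 - 342)*838 = -632*838 = -529616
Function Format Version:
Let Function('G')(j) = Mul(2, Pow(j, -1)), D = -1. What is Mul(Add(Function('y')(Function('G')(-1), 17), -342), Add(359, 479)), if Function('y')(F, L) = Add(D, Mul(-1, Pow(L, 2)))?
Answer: -529616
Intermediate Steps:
Function('y')(F, L) = Add(-1, Mul(-1, Pow(L, 2)))
Mul(Add(Function('y')(Function('G')(-1), 17), -342), Add(359, 479)) = Mul(Add(Add(-1, Mul(-1, Pow(17, 2))), -342), Add(359, 479)) = Mul(Add(Add(-1, Mul(-1, 289)), -342), 838) = Mul(Add(Add(-1, -289), -342), 838) = Mul(Add(-290, -342), 838) = Mul(-632, 838) = -529616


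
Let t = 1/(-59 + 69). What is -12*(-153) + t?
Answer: 18361/10 ≈ 1836.1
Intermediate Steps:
t = 1/10 ≈ 0.10000
-12*(-153) + t = -12*(-153) + 1/10 = 1836 + 1/10 = 18361/10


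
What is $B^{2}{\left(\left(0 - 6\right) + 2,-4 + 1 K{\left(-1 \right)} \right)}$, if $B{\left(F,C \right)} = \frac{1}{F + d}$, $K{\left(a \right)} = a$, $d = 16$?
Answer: $\frac{1}{144} \approx 0.0069444$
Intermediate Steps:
$B{\left(F,C \right)} = \frac{1}{16 + F}$ ($B{\left(F,C \right)} = \frac{1}{F + 16} = \frac{1}{16 + F}$)
$B^{2}{\left(\left(0 - 6\right) + 2,-4 + 1 K{\left(-1 \right)} \right)} = \left(\frac{1}{16 + \left(\left(0 - 6\right) + 2\right)}\right)^{2} = \left(\frac{1}{16 + \left(-6 + 2\right)}\right)^{2} = \left(\frac{1}{16 - 4}\right)^{2} = \left(\frac{1}{12}\right)^{2} = \frac{1}{144}$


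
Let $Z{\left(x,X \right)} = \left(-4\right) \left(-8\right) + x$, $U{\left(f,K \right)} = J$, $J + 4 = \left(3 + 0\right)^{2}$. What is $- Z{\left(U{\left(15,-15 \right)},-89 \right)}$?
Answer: $-37$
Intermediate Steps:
$J = 5$ ($J = -4 + \left(3 + 0\right)^{2} = -4 + 3^{2} = -4 + 9 = 5$)
$U{\left(f,K \right)} = 5$
$Z{\left(x,X \right)} = 32 + x$
$- Z{\left(U{\left(15,-15 \right)},-89 \right)} = - (32 + 5) = \left(-1\right) 37 = -37$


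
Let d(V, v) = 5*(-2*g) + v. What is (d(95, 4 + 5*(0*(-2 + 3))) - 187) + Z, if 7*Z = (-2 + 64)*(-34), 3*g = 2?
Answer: -10307/21 ≈ -490.81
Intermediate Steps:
g = 2/3 (g = (1/3)*2 = 2/3 ≈ 0.66667)
d(V, v) = -20/3 + v (d(V, v) = 5*(-2*2/3) + v = 5*(-4/3) + v = -20/3 + v)
Z = -2108/7 (Z = ((-2 + 64)*(-34))/7 = (62*(-34))/7 = (1/7)*(-2108) = -2108/7 ≈ -301.14)
(d(95, 4 + 5*(0*(-2 + 3))) - 187) + Z = ((-20/3 + (4 + 5*(0*(-2 + 3)))) - 187) - 2108/7 = ((-20/3 + (4 + 5*(0*1))) - 187) - 2108/7 = ((-20/3 + (4 + 5*0)) - 187) - 2108/7 = ((-20/3 + (4 + 0)) - 187) - 2108/7 = ((-20/3 + 4) - 187) - 2108/7 = (-8/3 - 187) - 2108/7 = -569/3 - 2108/7 = -10307/21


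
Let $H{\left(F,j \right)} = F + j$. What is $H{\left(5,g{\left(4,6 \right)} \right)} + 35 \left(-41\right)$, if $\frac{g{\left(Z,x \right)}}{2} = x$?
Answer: $-1418$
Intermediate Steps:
$g{\left(Z,x \right)} = 2 x$
$H{\left(5,g{\left(4,6 \right)} \right)} + 35 \left(-41\right) = \left(5 + 2 \cdot 6\right) + 35 \left(-41\right) = \left(5 + 12\right) - 1435 = 17 - 1435 = -1418$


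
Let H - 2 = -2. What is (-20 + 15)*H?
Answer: 0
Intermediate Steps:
H = 0 (H = 2 - 2 = 0)
(-20 + 15)*H = (-20 + 15)*0 = -5*0 = 0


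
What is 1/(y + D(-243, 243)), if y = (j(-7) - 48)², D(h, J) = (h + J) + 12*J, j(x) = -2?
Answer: 1/5416 ≈ 0.00018464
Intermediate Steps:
D(h, J) = h + 13*J (D(h, J) = (J + h) + 12*J = h + 13*J)
y = 2500 (y = (-2 - 48)² = (-50)² = 2500)
1/(y + D(-243, 243)) = 1/(2500 + (-243 + 13*243)) = 1/(2500 + (-243 + 3159)) = 1/(2500 + 2916) = 1/5416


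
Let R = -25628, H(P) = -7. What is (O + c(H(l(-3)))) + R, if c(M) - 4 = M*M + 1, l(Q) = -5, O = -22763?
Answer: -48337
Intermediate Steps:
c(M) = 5 + M² (c(M) = 4 + (M*M + 1) = 4 + (M² + 1) = 4 + (1 + M²) = 5 + M²)
(O + c(H(l(-3)))) + R = (-22763 + (5 + (-7)²)) - 25628 = (-22763 + (5 + 49)) - 25628 = (-22763 + 54) - 25628 = -22709 - 25628 = -48337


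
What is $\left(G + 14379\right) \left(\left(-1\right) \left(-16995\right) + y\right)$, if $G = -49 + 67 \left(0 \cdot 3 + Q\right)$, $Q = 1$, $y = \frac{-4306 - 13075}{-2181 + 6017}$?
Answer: $\frac{134047256469}{548} \approx 2.4461 \cdot 10^{8}$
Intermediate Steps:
$y = - \frac{2483}{548}$ ($y = - \frac{17381}{3836} = \left(-17381\right) \frac{1}{3836} = - \frac{2483}{548} \approx -4.531$)
$G = 18$ ($G = -49 + 67 \left(0 \cdot 3 + 1\right) = -49 + 67 \left(0 + 1\right) = -49 + 67 \cdot 1 = -49 + 67 = 18$)
$\left(G + 14379\right) \left(\left(-1\right) \left(-16995\right) + y\right) = \left(18 + 14379\right) \left(\left(-1\right) \left(-16995\right) - \frac{2483}{548}\right) = 14397 \left(16995 - \frac{2483}{548}\right) = 14397 \cdot \frac{9310777}{548} = \frac{134047256469}{548}$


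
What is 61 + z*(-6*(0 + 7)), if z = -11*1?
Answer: 523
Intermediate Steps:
z = -11
61 + z*(-6*(0 + 7)) = 61 - (-66)*(0 + 7) = 61 - (-66)*7 = 61 - 11*(-42) = 61 + 462 = 523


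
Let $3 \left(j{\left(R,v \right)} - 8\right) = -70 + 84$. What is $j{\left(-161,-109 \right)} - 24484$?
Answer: $- \frac{73414}{3} \approx -24471.0$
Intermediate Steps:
$j{\left(R,v \right)} = \frac{38}{3}$ ($j{\left(R,v \right)} = 8 + \frac{-70 + 84}{3} = 8 + \frac{1}{3} \cdot 14 = 8 + \frac{14}{3} = \frac{38}{3}$)
$j{\left(-161,-109 \right)} - 24484 = \frac{38}{3} - 24484 = - \frac{73414}{3}$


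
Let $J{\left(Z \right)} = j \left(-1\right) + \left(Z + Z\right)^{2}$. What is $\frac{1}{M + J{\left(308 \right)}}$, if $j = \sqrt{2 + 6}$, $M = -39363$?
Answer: $\frac{340093}{115663248641} + \frac{2 \sqrt{2}}{115663248641} \approx 2.9404 \cdot 10^{-6}$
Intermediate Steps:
$j = 2 \sqrt{2}$ ($j = \sqrt{8} = 2 \sqrt{2} \approx 2.8284$)
$J{\left(Z \right)} = - 2 \sqrt{2} + 4 Z^{2}$ ($J{\left(Z \right)} = 2 \sqrt{2} \left(-1\right) + \left(Z + Z\right)^{2} = - 2 \sqrt{2} + \left(2 Z\right)^{2} = - 2 \sqrt{2} + 4 Z^{2}$)
$\frac{1}{M + J{\left(308 \right)}} = \frac{1}{-39363 + \left(- 2 \sqrt{2} + 4 \cdot 308^{2}\right)} = \frac{1}{-39363 + \left(- 2 \sqrt{2} + 4 \cdot 94864\right)} = \frac{1}{-39363 + \left(- 2 \sqrt{2} + 379456\right)} = \frac{1}{-39363 + \left(379456 - 2 \sqrt{2}\right)} = \frac{1}{340093 - 2 \sqrt{2}}$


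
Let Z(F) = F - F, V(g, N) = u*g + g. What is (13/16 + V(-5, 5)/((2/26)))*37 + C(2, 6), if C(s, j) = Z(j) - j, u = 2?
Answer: -115055/16 ≈ -7190.9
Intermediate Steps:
V(g, N) = 3*g (V(g, N) = 2*g + g = 3*g)
Z(F) = 0
C(s, j) = -j (C(s, j) = 0 - j = -j)
(13/16 + V(-5, 5)/((2/26)))*37 + C(2, 6) = (13/16 + (3*(-5))/((2/26)))*37 - 1*6 = (13*(1/16) - 15/(2*(1/26)))*37 - 6 = (13/16 - 15/1/13)*37 - 6 = (13/16 - 15*13)*37 - 6 = (13/16 - 195)*37 - 6 = -3107/16*37 - 6 = -114959/16 - 6 = -115055/16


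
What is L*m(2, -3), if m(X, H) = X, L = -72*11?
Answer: -1584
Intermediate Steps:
L = -792
L*m(2, -3) = -792*2 = -1584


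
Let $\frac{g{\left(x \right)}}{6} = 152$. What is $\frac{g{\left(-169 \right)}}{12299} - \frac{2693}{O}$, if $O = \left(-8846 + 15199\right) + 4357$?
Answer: $- \frac{3336241}{18817470} \approx -0.17729$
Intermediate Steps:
$O = 10710$ ($O = 6353 + 4357 = 10710$)
$g{\left(x \right)} = 912$ ($g{\left(x \right)} = 6 \cdot 152 = 912$)
$\frac{g{\left(-169 \right)}}{12299} - \frac{2693}{O} = \frac{912}{12299} - \frac{2693}{10710} = - \frac{3336241}{18817470}$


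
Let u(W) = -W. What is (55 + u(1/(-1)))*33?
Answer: 1848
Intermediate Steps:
(55 + u(1/(-1)))*33 = (55 - 1/(-1))*33 = (55 - 1*(-1))*33 = (55 + 1)*33 = 56*33 = 1848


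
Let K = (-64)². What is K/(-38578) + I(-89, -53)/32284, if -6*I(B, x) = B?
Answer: -394989071/3736356456 ≈ -0.10572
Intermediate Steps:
I(B, x) = -B/6
K = 4096
K/(-38578) + I(-89, -53)/32284 = 4096/(-38578) - ⅙*(-89)/32284 = 4096*(-1/38578) + (89/6)*(1/32284) = -2048/19289 + 89/193704 = -394989071/3736356456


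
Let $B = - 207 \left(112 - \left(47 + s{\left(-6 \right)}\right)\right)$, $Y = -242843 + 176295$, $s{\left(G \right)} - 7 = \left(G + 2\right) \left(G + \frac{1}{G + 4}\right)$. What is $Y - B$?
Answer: $-59924$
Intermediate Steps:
$s{\left(G \right)} = 7 + \left(2 + G\right) \left(G + \frac{1}{4 + G}\right)$ ($s{\left(G \right)} = 7 + \left(G + 2\right) \left(G + \frac{1}{G + 4}\right) = 7 + \left(2 + G\right) \left(G + \frac{1}{4 + G}\right)$)
$Y = -66548$
$B = -6624$ ($B = - 207 \left(112 - \left(47 + \frac{30 + \left(-6\right)^{3} + 6 \left(-6\right)^{2} + 16 \left(-6\right)}{4 - 6}\right)\right) = - 207 \left(112 - \left(47 + \frac{30 - 216 + 6 \cdot 36 - 96}{-2}\right)\right) = - 207 \left(112 - \left(47 - \frac{30 - 216 + 216 - 96}{2}\right)\right) = - 207 \left(112 - \left(47 - -33\right)\right) = - 207 \left(112 - 80\right) = \left(-207\right) 32 = -6624$)
$Y - B = -66548 - -6624 = -66548 + 6624 = -59924$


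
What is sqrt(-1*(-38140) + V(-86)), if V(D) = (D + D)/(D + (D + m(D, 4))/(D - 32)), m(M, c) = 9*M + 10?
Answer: 32*sqrt(805053383)/4649 ≈ 195.30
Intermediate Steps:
m(M, c) = 10 + 9*M
V(D) = 2*D/(D + (10 + 10*D)/(-32 + D)) (V(D) = (D + D)/(D + (D + (10 + 9*D))/(D - 32)) = (2*D)/(D + (10 + 10*D)/(-32 + D)) = 2*D/(D + (10 + 10*D)/(-32 + D)))
sqrt(-1*(-38140) + V(-86)) = sqrt(-1*(-38140) + 2*(-86)*(-32 - 86)/(10 + (-86)**2 - 22*(-86))) = sqrt(38140 + 2*(-86)*(-118)/(10 + 7396 + 1892)) = sqrt(38140 + 2*(-86)*(-118)/9298) = sqrt(38140 + 2*(-86)*(1/9298)*(-118)) = sqrt(38140 + 10148/4649) = sqrt(177323008/4649) = 32*sqrt(805053383)/4649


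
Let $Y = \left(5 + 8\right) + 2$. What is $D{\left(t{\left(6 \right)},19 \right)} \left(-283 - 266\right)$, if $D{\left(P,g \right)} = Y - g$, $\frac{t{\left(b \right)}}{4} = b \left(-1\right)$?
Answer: $2196$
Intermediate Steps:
$Y = 15$ ($Y = 13 + 2 = 15$)
$t{\left(b \right)} = - 4 b$ ($t{\left(b \right)} = 4 b \left(-1\right) = 4 \left(- b\right) = - 4 b$)
$D{\left(P,g \right)} = 15 - g$
$D{\left(t{\left(6 \right)},19 \right)} \left(-283 - 266\right) = \left(15 - 19\right) \left(-283 - 266\right) = \left(15 - 19\right) \left(-549\right) = \left(-4\right) \left(-549\right) = 2196$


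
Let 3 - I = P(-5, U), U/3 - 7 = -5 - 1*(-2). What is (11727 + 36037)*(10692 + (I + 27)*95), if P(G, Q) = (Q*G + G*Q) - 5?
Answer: 1214017588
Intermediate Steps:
U = 12 (U = 21 + 3*(-5 - 1*(-2)) = 21 + 3*(-5 + 2) = 21 + 3*(-3) = 21 - 9 = 12)
P(G, Q) = -5 + 2*G*Q (P(G, Q) = (G*Q + G*Q) - 5 = 2*G*Q - 5 = -5 + 2*G*Q)
I = 128 (I = 3 - (-5 + 2*(-5)*12) = 3 - (-5 - 120) = 3 - 1*(-125) = 3 + 125 = 128)
(11727 + 36037)*(10692 + (I + 27)*95) = (11727 + 36037)*(10692 + (128 + 27)*95) = 47764*(10692 + 155*95) = 47764*(10692 + 14725) = 47764*25417 = 1214017588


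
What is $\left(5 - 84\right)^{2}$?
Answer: $6241$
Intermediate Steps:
$\left(5 - 84\right)^{2} = \left(-79\right)^{2} = 6241$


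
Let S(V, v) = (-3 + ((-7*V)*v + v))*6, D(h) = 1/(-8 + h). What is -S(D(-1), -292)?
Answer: 9398/3 ≈ 3132.7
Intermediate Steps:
S(V, v) = -18 + 6*v - 42*V*v (S(V, v) = (-3 + (-7*V*v + v))*6 = (-3 + (v - 7*V*v))*6 = (-3 + v - 7*V*v)*6 = -18 + 6*v - 42*V*v)
-S(D(-1), -292) = -(-18 + 6*(-292) - 42*(-292)/(-8 - 1)) = -(-18 - 1752 - 42*(-292)/(-9)) = -(-18 - 1752 - 42*(-1/9)*(-292)) = -(-18 - 1752 - 4088/3) = -1*(-9398/3) = 9398/3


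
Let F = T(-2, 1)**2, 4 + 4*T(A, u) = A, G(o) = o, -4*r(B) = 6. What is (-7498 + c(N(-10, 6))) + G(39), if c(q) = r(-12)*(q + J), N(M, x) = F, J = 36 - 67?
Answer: -59327/8 ≈ -7415.9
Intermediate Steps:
r(B) = -3/2 (r(B) = -1/4*6 = -3/2)
T(A, u) = -1 + A/4
J = -31
F = 9/4 (F = (-1 + (1/4)*(-2))**2 = (-1 - 1/2)**2 = (-3/2)**2 = 9/4 ≈ 2.2500)
N(M, x) = 9/4
c(q) = 93/2 - 3*q/2 (c(q) = -3*(q - 31)/2 = -3*(-31 + q)/2 = 93/2 - 3*q/2)
(-7498 + c(N(-10, 6))) + G(39) = (-7498 + (93/2 - 3/2*9/4)) + 39 = (-7498 + (93/2 - 27/8)) + 39 = (-7498 + 345/8) + 39 = -59639/8 + 39 = -59327/8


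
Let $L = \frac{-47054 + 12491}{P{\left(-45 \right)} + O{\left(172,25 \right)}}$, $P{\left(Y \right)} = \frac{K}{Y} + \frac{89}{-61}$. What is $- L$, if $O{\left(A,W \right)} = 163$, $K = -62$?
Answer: $\frac{94875435}{447212} \approx 212.15$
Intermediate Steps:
$P{\left(Y \right)} = - \frac{89}{61} - \frac{62}{Y}$ ($P{\left(Y \right)} = - \frac{62}{Y} + \frac{89}{-61} = - \frac{62}{Y} + 89 \left(- \frac{1}{61}\right) = - \frac{62}{Y} - \frac{89}{61} = - \frac{89}{61} - \frac{62}{Y}$)
$L = - \frac{94875435}{447212}$ ($L = \frac{-47054 + 12491}{\left(- \frac{89}{61} - \frac{62}{-45}\right) + 163} = - \frac{34563}{\left(- \frac{89}{61} - - \frac{62}{45}\right) + 163} = - \frac{34563}{\left(- \frac{89}{61} + \frac{62}{45}\right) + 163} = - \frac{34563}{- \frac{223}{2745} + 163} = - \frac{34563}{\frac{447212}{2745}} = \left(-34563\right) \frac{2745}{447212} = - \frac{94875435}{447212} \approx -212.15$)
$- L = \left(-1\right) \left(- \frac{94875435}{447212}\right) = \frac{94875435}{447212}$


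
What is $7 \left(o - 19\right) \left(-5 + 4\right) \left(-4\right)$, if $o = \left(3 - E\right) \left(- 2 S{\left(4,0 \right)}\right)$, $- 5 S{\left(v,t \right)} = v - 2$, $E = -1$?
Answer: $- \frac{2212}{5} \approx -442.4$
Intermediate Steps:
$S{\left(v,t \right)} = \frac{2}{5} - \frac{v}{5}$ ($S{\left(v,t \right)} = - \frac{v - 2}{5} = - \frac{-2 + v}{5} = \frac{2}{5} - \frac{v}{5}$)
$o = \frac{16}{5}$ ($o = \left(3 - -1\right) \left(- 2 \left(\frac{2}{5} - \frac{4}{5}\right)\right) = \left(3 + 1\right) \left(- 2 \left(\frac{2}{5} - \frac{4}{5}\right)\right) = 4 \left(\left(-2\right) \left(- \frac{2}{5}\right)\right) = 4 \cdot \frac{4}{5} = \frac{16}{5} \approx 3.2$)
$7 \left(o - 19\right) \left(-5 + 4\right) \left(-4\right) = 7 \left(\frac{16}{5} - 19\right) \left(-5 + 4\right) \left(-4\right) = 7 \left(- \frac{79}{5}\right) \left(\left(-1\right) \left(-4\right)\right) = \left(- \frac{553}{5}\right) 4 = - \frac{2212}{5}$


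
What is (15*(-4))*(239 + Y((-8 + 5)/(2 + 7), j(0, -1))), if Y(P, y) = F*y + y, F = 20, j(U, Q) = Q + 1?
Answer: -14340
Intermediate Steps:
j(U, Q) = 1 + Q
Y(P, y) = 21*y (Y(P, y) = 20*y + y = 21*y)
(15*(-4))*(239 + Y((-8 + 5)/(2 + 7), j(0, -1))) = (15*(-4))*(239 + 21*(1 - 1)) = -60*(239 + 21*0) = -60*(239 + 0) = -60*239 = -14340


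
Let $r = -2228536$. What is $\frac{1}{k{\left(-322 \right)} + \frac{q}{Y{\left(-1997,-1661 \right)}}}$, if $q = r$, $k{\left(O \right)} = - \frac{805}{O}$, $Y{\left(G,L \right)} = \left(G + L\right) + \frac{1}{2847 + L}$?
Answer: $\frac{8676774}{5307779327} \approx 0.0016347$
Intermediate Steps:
$Y{\left(G,L \right)} = G + L + \frac{1}{2847 + L}$
$q = -2228536$
$\frac{1}{k{\left(-322 \right)} + \frac{q}{Y{\left(-1997,-1661 \right)}}} = \frac{1}{- \frac{805}{-322} - \frac{2228536}{\frac{1}{2847 - 1661} \left(1 + \left(-1661\right)^{2} + 2847 \left(-1997\right) + 2847 \left(-1661\right) - -3317017\right)}} = \frac{1}{\left(-805\right) \left(- \frac{1}{322}\right) - \frac{2228536}{\frac{1}{1186} \left(1 + 2758921 - 5685459 - 4728867 + 3317017\right)}} = \frac{1}{\frac{5}{2} - \frac{2228536}{\frac{1}{1186} \left(-4338387\right)}} = \frac{1}{\frac{5}{2} - \frac{2228536}{- \frac{4338387}{1186}}} = \frac{1}{\frac{5}{2} - - \frac{2643043696}{4338387}} = \frac{1}{\frac{5}{2} + \frac{2643043696}{4338387}} = \frac{1}{\frac{5307779327}{8676774}} = \frac{8676774}{5307779327}$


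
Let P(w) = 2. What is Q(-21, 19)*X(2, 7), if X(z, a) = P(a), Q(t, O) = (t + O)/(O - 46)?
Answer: 4/27 ≈ 0.14815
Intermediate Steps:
Q(t, O) = (O + t)/(-46 + O)
X(z, a) = 2
Q(-21, 19)*X(2, 7) = ((19 - 21)/(-46 + 19))*2 = (-2/(-27))*2 = -1/27*(-2)*2 = (2/27)*2 = 4/27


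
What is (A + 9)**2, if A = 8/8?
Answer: 100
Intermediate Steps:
A = 1 (A = 8*(1/8) = 1)
(A + 9)**2 = (1 + 9)**2 = 10**2 = 100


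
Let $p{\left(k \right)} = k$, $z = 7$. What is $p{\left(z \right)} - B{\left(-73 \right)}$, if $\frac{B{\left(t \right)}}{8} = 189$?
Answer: $-1505$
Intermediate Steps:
$B{\left(t \right)} = 1512$ ($B{\left(t \right)} = 8 \cdot 189 = 1512$)
$p{\left(z \right)} - B{\left(-73 \right)} = 7 - 1512 = -1505$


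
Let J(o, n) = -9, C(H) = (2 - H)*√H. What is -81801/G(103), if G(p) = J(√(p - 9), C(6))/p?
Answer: 936167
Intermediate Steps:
C(H) = √H*(2 - H)
G(p) = -9/p
-81801/G(103) = -81801/((-9/103)) = -81801/((-9*1/103)) = -81801/(-9/103) = -81801*(-103/9) = 936167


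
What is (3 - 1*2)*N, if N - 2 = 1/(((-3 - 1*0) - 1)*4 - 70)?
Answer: 171/86 ≈ 1.9884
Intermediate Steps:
N = 171/86 (N = 2 + 1/(((-3 - 1*0) - 1)*4 - 70) = 2 + 1/(((-3 + 0) - 1)*4 - 70) = 2 + 1/((-3 - 1)*4 - 70) = 2 + 1/(-4*4 - 70) = 2 + 1/(-16 - 70) = 2 + 1/(-86) = 2 - 1/86 = 171/86 ≈ 1.9884)
(3 - 1*2)*N = (3 - 1*2)*(171/86) = (3 - 2)*(171/86) = 1*(171/86) = 171/86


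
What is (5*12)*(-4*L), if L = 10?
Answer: -2400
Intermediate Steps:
(5*12)*(-4*L) = (5*12)*(-4*10) = 60*(-40) = -2400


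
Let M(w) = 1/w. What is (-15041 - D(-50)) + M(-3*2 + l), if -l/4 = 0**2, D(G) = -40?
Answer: -90007/6 ≈ -15001.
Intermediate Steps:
l = 0 (l = -4*0**2 = -4*0 = 0)
(-15041 - D(-50)) + M(-3*2 + l) = (-15041 - 1*(-40)) + 1/(-3*2 + 0) = (-15041 + 40) + 1/(-6 + 0) = -15001 + 1/(-6) = -15001 - 1/6 = -90007/6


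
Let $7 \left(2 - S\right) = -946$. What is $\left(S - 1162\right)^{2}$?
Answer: $\frac{51466276}{49} \approx 1.0503 \cdot 10^{6}$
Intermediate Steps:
$S = \frac{960}{7}$ ($S = 2 - - \frac{946}{7} = 2 + \frac{946}{7} = \frac{960}{7} \approx 137.14$)
$\left(S - 1162\right)^{2} = \left(\frac{960}{7} - 1162\right)^{2} = \left(- \frac{7174}{7}\right)^{2} = \frac{51466276}{49}$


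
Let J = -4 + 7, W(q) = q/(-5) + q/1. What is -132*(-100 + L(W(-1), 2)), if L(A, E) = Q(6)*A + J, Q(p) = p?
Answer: 67188/5 ≈ 13438.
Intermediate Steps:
W(q) = 4*q/5 (W(q) = q*(-1/5) + q*1 = -q/5 + q = 4*q/5)
J = 3
L(A, E) = 3 + 6*A (L(A, E) = 6*A + 3 = 3 + 6*A)
-132*(-100 + L(W(-1), 2)) = -132*(-100 + (3 + 6*((4/5)*(-1)))) = -132*(-100 + (3 + 6*(-4/5))) = -132*(-100 + (3 - 24/5)) = -132*(-100 - 9/5) = -132*(-509)/5 = -1*(-67188/5) = 67188/5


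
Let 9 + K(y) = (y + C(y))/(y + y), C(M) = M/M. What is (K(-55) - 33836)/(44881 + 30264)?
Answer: -1861448/4132975 ≈ -0.45039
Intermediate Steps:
C(M) = 1
K(y) = -9 + (1 + y)/(2*y) (K(y) = -9 + (y + 1)/(y + y) = -9 + (1 + y)/((2*y)) = -9 + (1 + y)*(1/(2*y)) = -9 + (1 + y)/(2*y))
(K(-55) - 33836)/(44881 + 30264) = ((½)*(1 - 17*(-55))/(-55) - 33836)/(44881 + 30264) = ((½)*(-1/55)*(1 + 935) - 33836)/75145 = ((½)*(-1/55)*936 - 33836)*(1/75145) = (-468/55 - 33836)*(1/75145) = -1861448/55*1/75145 = -1861448/4132975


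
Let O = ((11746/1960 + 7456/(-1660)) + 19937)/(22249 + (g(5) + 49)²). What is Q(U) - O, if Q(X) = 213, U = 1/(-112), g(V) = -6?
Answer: 11882462099/56003752 ≈ 212.17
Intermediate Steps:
U = -1/112 ≈ -0.0089286
O = 46337077/56003752 (O = ((11746/1960 + 7456/(-1660)) + 19937)/(22249 + (-6 + 49)²) = ((11746*(1/1960) + 7456*(-1/1660)) + 19937)/(22249 + 43²) = ((839/140 - 1864/415) + 19937)/(22249 + 1849) = (3489/2324 + 19937)/24098 = (46337077/2324)*(1/24098) = 46337077/56003752 ≈ 0.82739)
Q(U) - O = 213 - 1*46337077/56003752 = 213 - 46337077/56003752 = 11882462099/56003752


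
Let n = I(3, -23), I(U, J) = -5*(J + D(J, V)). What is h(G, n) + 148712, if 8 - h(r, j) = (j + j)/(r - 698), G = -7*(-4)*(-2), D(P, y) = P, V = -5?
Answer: 56067670/377 ≈ 1.4872e+5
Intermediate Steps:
I(U, J) = -10*J (I(U, J) = -5*(J + J) = -10*J)
n = 230 (n = -10*(-23) = 230)
G = -56 (G = 28*(-2) = -56)
h(r, j) = 8 - 2*j/(-698 + r) (h(r, j) = 8 - (j + j)/(r - 698) = 8 - 2*j/(-698 + r))
h(G, n) + 148712 = 2*(-2792 - 1*230 + 4*(-56))/(-698 - 56) + 148712 = 2*(-2792 - 230 - 224)/(-754) + 148712 = 2*(-1/754)*(-3246) + 148712 = 3246/377 + 148712 = 56067670/377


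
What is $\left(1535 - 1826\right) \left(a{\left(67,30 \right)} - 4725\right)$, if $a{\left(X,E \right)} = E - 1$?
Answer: $1366536$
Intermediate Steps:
$a{\left(X,E \right)} = -1 + E$
$\left(1535 - 1826\right) \left(a{\left(67,30 \right)} - 4725\right) = \left(1535 - 1826\right) \left(\left(-1 + 30\right) - 4725\right) = - 291 \left(29 - 4725\right) = \left(-291\right) \left(-4696\right) = 1366536$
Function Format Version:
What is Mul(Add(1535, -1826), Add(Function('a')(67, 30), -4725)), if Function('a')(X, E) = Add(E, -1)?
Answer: 1366536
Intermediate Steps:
Function('a')(X, E) = Add(-1, E)
Mul(Add(1535, -1826), Add(Function('a')(67, 30), -4725)) = Mul(Add(1535, -1826), Add(Add(-1, 30), -4725)) = Mul(-291, Add(29, -4725)) = Mul(-291, -4696) = 1366536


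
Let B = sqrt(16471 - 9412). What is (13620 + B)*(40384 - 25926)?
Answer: 196917960 + 14458*sqrt(7059) ≈ 1.9813e+8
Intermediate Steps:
B = sqrt(7059) ≈ 84.018
(13620 + B)*(40384 - 25926) = (13620 + sqrt(7059))*(40384 - 25926) = (13620 + sqrt(7059))*14458 = 196917960 + 14458*sqrt(7059)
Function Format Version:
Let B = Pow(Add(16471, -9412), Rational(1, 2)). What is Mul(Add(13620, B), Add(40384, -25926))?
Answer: Add(196917960, Mul(14458, Pow(7059, Rational(1, 2)))) ≈ 1.9813e+8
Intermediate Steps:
B = Pow(7059, Rational(1, 2)) ≈ 84.018
Mul(Add(13620, B), Add(40384, -25926)) = Mul(Add(13620, Pow(7059, Rational(1, 2))), Add(40384, -25926)) = Mul(Add(13620, Pow(7059, Rational(1, 2))), 14458) = Add(196917960, Mul(14458, Pow(7059, Rational(1, 2))))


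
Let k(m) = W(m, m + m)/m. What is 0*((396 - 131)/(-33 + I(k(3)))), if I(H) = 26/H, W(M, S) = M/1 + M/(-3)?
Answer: 0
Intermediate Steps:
W(M, S) = 2*M/3 (W(M, S) = M*1 + M*(-1/3) = M - M/3 = 2*M/3)
k(m) = 2/3 (k(m) = (2*m/3)/m = 2/3)
0*((396 - 131)/(-33 + I(k(3)))) = 0*((396 - 131)/(-33 + 26/(2/3))) = 0*(265/(-33 + 26*(3/2))) = 0*(265/(-33 + 39)) = 0*(265/6) = 0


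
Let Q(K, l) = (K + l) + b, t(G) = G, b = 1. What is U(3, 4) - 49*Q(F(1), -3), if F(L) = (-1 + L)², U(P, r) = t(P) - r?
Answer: 97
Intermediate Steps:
U(P, r) = P - r
Q(K, l) = 1 + K + l (Q(K, l) = (K + l) + 1 = 1 + K + l)
U(3, 4) - 49*Q(F(1), -3) = (3 - 1*4) - 49*(1 + (-1 + 1)² - 3) = (3 - 4) - 49*(1 + 0² - 3) = -1 - 49*(1 + 0 - 3) = -1 - 49*(-2) = -1 + 98 = 97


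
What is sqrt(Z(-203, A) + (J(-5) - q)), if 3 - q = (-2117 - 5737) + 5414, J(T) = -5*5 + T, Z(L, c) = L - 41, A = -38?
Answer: I*sqrt(2717) ≈ 52.125*I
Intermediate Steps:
Z(L, c) = -41 + L
J(T) = -25 + T
q = 2443 (q = 3 - ((-2117 - 5737) + 5414) = 3 - (-7854 + 5414) = 3 - 1*(-2440) = 3 + 2440 = 2443)
sqrt(Z(-203, A) + (J(-5) - q)) = sqrt((-41 - 203) + ((-25 - 5) - 1*2443)) = sqrt(-244 + (-30 - 2443)) = sqrt(-244 - 2473) = sqrt(-2717) = I*sqrt(2717)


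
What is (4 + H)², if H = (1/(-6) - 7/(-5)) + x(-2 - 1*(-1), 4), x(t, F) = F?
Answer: 76729/900 ≈ 85.254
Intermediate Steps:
H = 157/30 (H = (1/(-6) - 7/(-5)) + 4 = (1*(-⅙) - 7*(-⅕)) + 4 = (-⅙ + 7/5) + 4 = 37/30 + 4 = 157/30 ≈ 5.2333)
(4 + H)² = (4 + 157/30)² = (277/30)² = 76729/900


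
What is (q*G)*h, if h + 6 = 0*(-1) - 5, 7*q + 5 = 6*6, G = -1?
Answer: 341/7 ≈ 48.714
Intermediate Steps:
q = 31/7 (q = -5/7 + (6*6)/7 = -5/7 + (⅐)*36 = -5/7 + 36/7 = 31/7 ≈ 4.4286)
h = -11 (h = -6 + (0*(-1) - 5) = -6 + (0 - 5) = -6 - 5 = -11)
(q*G)*h = ((31/7)*(-1))*(-11) = -31/7*(-11) = 341/7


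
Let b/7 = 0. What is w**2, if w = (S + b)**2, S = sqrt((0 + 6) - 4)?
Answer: 4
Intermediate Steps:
b = 0 (b = 7*0 = 0)
S = sqrt(2) (S = sqrt(6 - 4) = sqrt(2) ≈ 1.4142)
w = 2 (w = (sqrt(2) + 0)**2 = (sqrt(2))**2 = 2)
w**2 = 2**2 = 4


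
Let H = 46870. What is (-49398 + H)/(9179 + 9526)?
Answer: -2528/18705 ≈ -0.13515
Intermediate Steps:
(-49398 + H)/(9179 + 9526) = (-49398 + 46870)/(9179 + 9526) = -2528/18705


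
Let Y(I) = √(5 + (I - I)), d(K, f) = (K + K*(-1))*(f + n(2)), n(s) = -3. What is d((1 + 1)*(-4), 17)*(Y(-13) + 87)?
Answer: 0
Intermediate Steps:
d(K, f) = 0 (d(K, f) = (K + K*(-1))*(f - 3) = (K - K)*(-3 + f) = 0*(-3 + f) = 0)
Y(I) = √5 (Y(I) = √(5 + 0) = √5)
d((1 + 1)*(-4), 17)*(Y(-13) + 87) = 0*(√5 + 87) = 0*(87 + √5) = 0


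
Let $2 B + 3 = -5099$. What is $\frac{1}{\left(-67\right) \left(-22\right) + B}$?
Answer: $- \frac{1}{1077} \approx -0.00092851$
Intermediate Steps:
$B = -2551$ ($B = - \frac{3}{2} + \frac{1}{2} \left(-5099\right) = - \frac{3}{2} - \frac{5099}{2} = -2551$)
$\frac{1}{\left(-67\right) \left(-22\right) + B} = \frac{1}{\left(-67\right) \left(-22\right) - 2551} = \frac{1}{1474 - 2551} = \frac{1}{-1077} = - \frac{1}{1077}$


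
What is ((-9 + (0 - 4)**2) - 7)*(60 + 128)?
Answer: 0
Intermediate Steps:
((-9 + (0 - 4)**2) - 7)*(60 + 128) = ((-9 + (-4)**2) - 7)*188 = ((-9 + 16) - 7)*188 = (7 - 7)*188 = 0*188 = 0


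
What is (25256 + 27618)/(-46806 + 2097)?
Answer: -52874/44709 ≈ -1.1826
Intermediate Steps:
(25256 + 27618)/(-46806 + 2097) = 52874/(-44709) = 52874*(-1/44709) = -52874/44709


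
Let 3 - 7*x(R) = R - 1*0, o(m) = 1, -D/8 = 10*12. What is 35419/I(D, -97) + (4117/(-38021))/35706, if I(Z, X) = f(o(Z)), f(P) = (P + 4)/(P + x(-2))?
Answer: 577008588085033/47515223910 ≈ 12144.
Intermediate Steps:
D = -960 (D = -80*12 = -8*120 = -960)
x(R) = 3/7 - R/7 (x(R) = 3/7 - (R - 1*0)/7 = 3/7 - (R + 0)/7 = 3/7 - R/7)
f(P) = (4 + P)/(5/7 + P) (f(P) = (P + 4)/(P + (3/7 - 1/7*(-2))) = (4 + P)/(P + (3/7 + 2/7)) = (4 + P)/(P + 5/7) = (4 + P)/(5/7 + P))
I(Z, X) = 35/12 (I(Z, X) = 7*(4 + 1)/(5 + 7*1) = 7*5/(5 + 7) = 7*5/12 = 7*(1/12)*5 = 35/12)
35419/I(D, -97) + (4117/(-38021))/35706 = 35419/(35/12) + (4117/(-38021))/35706 = 35419*(12/35) + (4117*(-1/38021))*(1/35706) = 425028/35 - 4117/38021*1/35706 = 425028/35 - 4117/1357577826 = 577008588085033/47515223910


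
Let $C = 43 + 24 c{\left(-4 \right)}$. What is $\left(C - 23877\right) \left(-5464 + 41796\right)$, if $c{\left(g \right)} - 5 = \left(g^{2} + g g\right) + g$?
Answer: $-837161944$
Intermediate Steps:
$c{\left(g \right)} = 5 + g + 2 g^{2}$ ($c{\left(g \right)} = 5 + \left(\left(g^{2} + g g\right) + g\right) = 5 + \left(\left(g^{2} + g^{2}\right) + g\right) = 5 + \left(2 g^{2} + g\right) = 5 + \left(g + 2 g^{2}\right) = 5 + g + 2 g^{2}$)
$C = 835$ ($C = 43 + 24 \left(5 - 4 + 2 \left(-4\right)^{2}\right) = 43 + 24 \left(5 - 4 + 2 \cdot 16\right) = 43 + 24 \left(5 - 4 + 32\right) = 43 + 24 \cdot 33 = 43 + 792 = 835$)
$\left(C - 23877\right) \left(-5464 + 41796\right) = \left(835 - 23877\right) \left(-5464 + 41796\right) = \left(-23042\right) 36332 = -837161944$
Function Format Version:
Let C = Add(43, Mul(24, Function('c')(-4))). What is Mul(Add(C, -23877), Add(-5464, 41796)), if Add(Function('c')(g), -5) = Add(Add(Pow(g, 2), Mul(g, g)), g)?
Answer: -837161944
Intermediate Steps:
Function('c')(g) = Add(5, g, Mul(2, Pow(g, 2))) (Function('c')(g) = Add(5, Add(Add(Pow(g, 2), Mul(g, g)), g)) = Add(5, Add(Add(Pow(g, 2), Pow(g, 2)), g)) = Add(5, Add(Mul(2, Pow(g, 2)), g)) = Add(5, Add(g, Mul(2, Pow(g, 2)))) = Add(5, g, Mul(2, Pow(g, 2))))
C = 835 (C = Add(43, Mul(24, Add(5, -4, Mul(2, Pow(-4, 2))))) = Add(43, Mul(24, Add(5, -4, Mul(2, 16)))) = Add(43, Mul(24, Add(5, -4, 32))) = Add(43, Mul(24, 33)) = Add(43, 792) = 835)
Mul(Add(C, -23877), Add(-5464, 41796)) = Mul(Add(835, -23877), Add(-5464, 41796)) = Mul(-23042, 36332) = -837161944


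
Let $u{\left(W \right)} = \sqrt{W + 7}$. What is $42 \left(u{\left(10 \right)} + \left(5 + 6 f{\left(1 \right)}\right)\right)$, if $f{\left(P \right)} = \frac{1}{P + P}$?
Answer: $336 + 42 \sqrt{17} \approx 509.17$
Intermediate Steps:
$u{\left(W \right)} = \sqrt{7 + W}$
$f{\left(P \right)} = \frac{1}{2 P}$
$42 \left(u{\left(10 \right)} + \left(5 + 6 f{\left(1 \right)}\right)\right) = 42 \left(\sqrt{7 + 10} + \left(5 + 6 \frac{1}{2 \cdot 1}\right)\right) = 42 \left(\sqrt{17} + \left(5 + 6 \cdot \frac{1}{2} \cdot 1\right)\right) = 42 \left(\sqrt{17} + \left(5 + 6 \cdot \frac{1}{2}\right)\right) = 42 \left(\sqrt{17} + \left(5 + 3\right)\right) = 42 \left(\sqrt{17} + 8\right) = 42 \left(8 + \sqrt{17}\right) = 336 + 42 \sqrt{17}$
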